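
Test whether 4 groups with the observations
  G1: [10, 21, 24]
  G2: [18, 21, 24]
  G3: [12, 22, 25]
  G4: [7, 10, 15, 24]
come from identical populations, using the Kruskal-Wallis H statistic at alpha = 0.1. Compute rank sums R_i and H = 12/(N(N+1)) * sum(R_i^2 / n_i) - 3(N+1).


Step 1: Combine all N = 13 observations and assign midranks.
sorted (value, group, rank): (7,G4,1), (10,G1,2.5), (10,G4,2.5), (12,G3,4), (15,G4,5), (18,G2,6), (21,G1,7.5), (21,G2,7.5), (22,G3,9), (24,G1,11), (24,G2,11), (24,G4,11), (25,G3,13)
Step 2: Sum ranks within each group.
R_1 = 21 (n_1 = 3)
R_2 = 24.5 (n_2 = 3)
R_3 = 26 (n_3 = 3)
R_4 = 19.5 (n_4 = 4)
Step 3: H = 12/(N(N+1)) * sum(R_i^2/n_i) - 3(N+1)
     = 12/(13*14) * (21^2/3 + 24.5^2/3 + 26^2/3 + 19.5^2/4) - 3*14
     = 0.065934 * 667.479 - 42
     = 2.009615.
Step 4: Ties present; correction factor C = 1 - 36/(13^3 - 13) = 0.983516. Corrected H = 2.009615 / 0.983516 = 2.043296.
Step 5: Under H0, H ~ chi^2(3); p-value = 0.563469.
Step 6: alpha = 0.1. fail to reject H0.

H = 2.0433, df = 3, p = 0.563469, fail to reject H0.


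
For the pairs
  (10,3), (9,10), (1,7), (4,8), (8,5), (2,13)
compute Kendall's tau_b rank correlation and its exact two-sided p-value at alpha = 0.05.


Step 1: Enumerate the 15 unordered pairs (i,j) with i<j and classify each by sign(x_j-x_i) * sign(y_j-y_i).
  (1,2):dx=-1,dy=+7->D; (1,3):dx=-9,dy=+4->D; (1,4):dx=-6,dy=+5->D; (1,5):dx=-2,dy=+2->D
  (1,6):dx=-8,dy=+10->D; (2,3):dx=-8,dy=-3->C; (2,4):dx=-5,dy=-2->C; (2,5):dx=-1,dy=-5->C
  (2,6):dx=-7,dy=+3->D; (3,4):dx=+3,dy=+1->C; (3,5):dx=+7,dy=-2->D; (3,6):dx=+1,dy=+6->C
  (4,5):dx=+4,dy=-3->D; (4,6):dx=-2,dy=+5->D; (5,6):dx=-6,dy=+8->D
Step 2: C = 5, D = 10, total pairs = 15.
Step 3: tau = (C - D)/(n(n-1)/2) = (5 - 10)/15 = -0.333333.
Step 4: Exact two-sided p-value (enumerate n! = 720 permutations of y under H0): p = 0.469444.
Step 5: alpha = 0.05. fail to reject H0.

tau_b = -0.3333 (C=5, D=10), p = 0.469444, fail to reject H0.


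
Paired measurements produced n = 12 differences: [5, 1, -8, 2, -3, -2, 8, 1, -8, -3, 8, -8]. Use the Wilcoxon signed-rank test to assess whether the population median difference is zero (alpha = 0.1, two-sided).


Step 1: Drop any zero differences (none here) and take |d_i|.
|d| = [5, 1, 8, 2, 3, 2, 8, 1, 8, 3, 8, 8]
Step 2: Midrank |d_i| (ties get averaged ranks).
ranks: |5|->7, |1|->1.5, |8|->10, |2|->3.5, |3|->5.5, |2|->3.5, |8|->10, |1|->1.5, |8|->10, |3|->5.5, |8|->10, |8|->10
Step 3: Attach original signs; sum ranks with positive sign and with negative sign.
W+ = 7 + 1.5 + 3.5 + 10 + 1.5 + 10 = 33.5
W- = 10 + 5.5 + 3.5 + 10 + 5.5 + 10 = 44.5
(Check: W+ + W- = 78 should equal n(n+1)/2 = 78.)
Step 4: Test statistic W = min(W+, W-) = 33.5.
Step 5: Ties in |d|, so use the tie-corrected normal approximation.
        E[W] = n(n+1)/4 = 12*13/4 = 39.
        Tie groups: |d|=1 (t=2), |d|=2 (t=2), |d|=3 (t=2), |d|=8 (t=5); sum(t^3 - t) = 138.
        Var[W] = n(n+1)(2n+1)/24 - sum(t^3-t)/48 = 3900/24 - 138/48 = 159.625.
        z = (W - E[W]) / sqrt(Var[W]) = (33.5 - 39) / 12.6343 = -0.4353.
        Two-sided p = 2*Phi(z) = 0.663328.
Step 6: alpha = 0.1. fail to reject H0.

W+ = 33.5, W- = 44.5, W = min = 33.5, p = 0.663328, fail to reject H0.


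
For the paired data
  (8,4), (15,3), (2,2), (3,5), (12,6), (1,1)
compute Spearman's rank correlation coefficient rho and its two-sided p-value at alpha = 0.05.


Step 1: Rank x and y separately (midranks; no ties here).
rank(x): 8->4, 15->6, 2->2, 3->3, 12->5, 1->1
rank(y): 4->4, 3->3, 2->2, 5->5, 6->6, 1->1
Step 2: d_i = R_x(i) - R_y(i); compute d_i^2.
  (4-4)^2=0, (6-3)^2=9, (2-2)^2=0, (3-5)^2=4, (5-6)^2=1, (1-1)^2=0
sum(d^2) = 14.
Step 3: rho = 1 - 6*14 / (6*(6^2 - 1)) = 1 - 84/210 = 0.600000.
Step 4: Under H0, t = rho * sqrt((n-2)/(1-rho^2)) = 1.5000 ~ t(4).
Step 5: Two-sided p-value from the t-distribution with 4 df = 0.208000.
Step 6: alpha = 0.05. fail to reject H0.

rho = 0.6000, p = 0.208000, fail to reject H0 at alpha = 0.05.


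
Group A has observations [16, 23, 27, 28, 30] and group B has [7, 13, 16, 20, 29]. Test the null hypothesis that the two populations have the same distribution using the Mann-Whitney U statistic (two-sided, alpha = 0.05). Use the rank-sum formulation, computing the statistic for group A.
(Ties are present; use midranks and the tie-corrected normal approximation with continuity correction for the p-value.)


Step 1: Combine and sort all 10 observations; assign midranks.
sorted (value, group): (7,Y), (13,Y), (16,X), (16,Y), (20,Y), (23,X), (27,X), (28,X), (29,Y), (30,X)
ranks: 7->1, 13->2, 16->3.5, 16->3.5, 20->5, 23->6, 27->7, 28->8, 29->9, 30->10
Step 2: Rank sum for X: R1 = 3.5 + 6 + 7 + 8 + 10 = 34.5.
Step 3: U_X = R1 - n1(n1+1)/2 = 34.5 - 5*6/2 = 34.5 - 15 = 19.5.
       U_Y = n1*n2 - U_X = 25 - 19.5 = 5.5.
Step 4: Ties are present, so use the tie-corrected normal approximation (with continuity correction) for the p-value.
Step 5: p-value = 0.173217; compare to alpha = 0.05. fail to reject H0.

U_X = 19.5, p = 0.173217, fail to reject H0 at alpha = 0.05.


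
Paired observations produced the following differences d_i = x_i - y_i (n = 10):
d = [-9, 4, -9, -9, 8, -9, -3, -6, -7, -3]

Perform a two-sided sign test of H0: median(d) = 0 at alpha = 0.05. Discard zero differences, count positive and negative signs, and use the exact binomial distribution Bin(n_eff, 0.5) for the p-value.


Step 1: Discard zero differences. Original n = 10; n_eff = number of nonzero differences = 10.
Nonzero differences (with sign): -9, +4, -9, -9, +8, -9, -3, -6, -7, -3
Step 2: Count signs: positive = 2, negative = 8.
Step 3: Under H0: P(positive) = 0.5, so the number of positives S ~ Bin(10, 0.5).
Step 4: Two-sided exact p-value = sum of Bin(10,0.5) probabilities at or below the observed probability = 0.109375.
Step 5: alpha = 0.05. fail to reject H0.

n_eff = 10, pos = 2, neg = 8, p = 0.109375, fail to reject H0.


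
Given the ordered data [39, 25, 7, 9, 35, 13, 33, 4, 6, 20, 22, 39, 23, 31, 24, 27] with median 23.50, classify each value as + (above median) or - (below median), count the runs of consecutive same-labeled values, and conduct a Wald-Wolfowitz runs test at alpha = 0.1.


Step 1: Compute median = 23.50; label A = above, B = below.
Labels in order: AABBABABBBBABAAA  (n_A = 8, n_B = 8)
Step 2: Count runs R = 9.
Step 3: Under H0 (random ordering), E[R] = 2*n_A*n_B/(n_A+n_B) + 1 = 2*8*8/16 + 1 = 9.0000.
        Var[R] = 2*n_A*n_B*(2*n_A*n_B - n_A - n_B) / ((n_A+n_B)^2 * (n_A+n_B-1)) = 14336/3840 = 3.7333.
        SD[R] = 1.9322.
Step 4: R = E[R], so z = 0 with no continuity correction.
Step 5: Two-sided p-value via normal approximation = 2*(1 - Phi(|z|)) = 1.000000.
Step 6: alpha = 0.1. fail to reject H0.

R = 9, z = 0.0000, p = 1.000000, fail to reject H0.


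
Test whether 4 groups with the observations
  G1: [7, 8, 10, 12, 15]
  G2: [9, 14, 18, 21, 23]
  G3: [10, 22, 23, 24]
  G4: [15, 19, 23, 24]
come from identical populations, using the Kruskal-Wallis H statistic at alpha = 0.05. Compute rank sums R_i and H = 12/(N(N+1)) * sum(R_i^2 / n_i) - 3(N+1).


Step 1: Combine all N = 18 observations and assign midranks.
sorted (value, group, rank): (7,G1,1), (8,G1,2), (9,G2,3), (10,G1,4.5), (10,G3,4.5), (12,G1,6), (14,G2,7), (15,G1,8.5), (15,G4,8.5), (18,G2,10), (19,G4,11), (21,G2,12), (22,G3,13), (23,G2,15), (23,G3,15), (23,G4,15), (24,G3,17.5), (24,G4,17.5)
Step 2: Sum ranks within each group.
R_1 = 22 (n_1 = 5)
R_2 = 47 (n_2 = 5)
R_3 = 50 (n_3 = 4)
R_4 = 52 (n_4 = 4)
Step 3: H = 12/(N(N+1)) * sum(R_i^2/n_i) - 3(N+1)
     = 12/(18*19) * (22^2/5 + 47^2/5 + 50^2/4 + 52^2/4) - 3*19
     = 0.035088 * 1839.6 - 57
     = 7.547368.
Step 4: Ties present; correction factor C = 1 - 42/(18^3 - 18) = 0.992776. Corrected H = 7.547368 / 0.992776 = 7.602287.
Step 5: Under H0, H ~ chi^2(3); p-value = 0.054988.
Step 6: alpha = 0.05. fail to reject H0.

H = 7.6023, df = 3, p = 0.054988, fail to reject H0.


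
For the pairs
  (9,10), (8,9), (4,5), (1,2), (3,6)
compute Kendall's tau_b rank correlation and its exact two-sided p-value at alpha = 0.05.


Step 1: Enumerate the 10 unordered pairs (i,j) with i<j and classify each by sign(x_j-x_i) * sign(y_j-y_i).
  (1,2):dx=-1,dy=-1->C; (1,3):dx=-5,dy=-5->C; (1,4):dx=-8,dy=-8->C; (1,5):dx=-6,dy=-4->C
  (2,3):dx=-4,dy=-4->C; (2,4):dx=-7,dy=-7->C; (2,5):dx=-5,dy=-3->C; (3,4):dx=-3,dy=-3->C
  (3,5):dx=-1,dy=+1->D; (4,5):dx=+2,dy=+4->C
Step 2: C = 9, D = 1, total pairs = 10.
Step 3: tau = (C - D)/(n(n-1)/2) = (9 - 1)/10 = 0.800000.
Step 4: Exact two-sided p-value (enumerate n! = 120 permutations of y under H0): p = 0.083333.
Step 5: alpha = 0.05. fail to reject H0.

tau_b = 0.8000 (C=9, D=1), p = 0.083333, fail to reject H0.


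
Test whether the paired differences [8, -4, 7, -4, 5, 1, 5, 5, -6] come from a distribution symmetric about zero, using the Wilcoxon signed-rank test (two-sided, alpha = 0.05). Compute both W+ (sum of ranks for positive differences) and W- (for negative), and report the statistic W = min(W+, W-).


Step 1: Drop any zero differences (none here) and take |d_i|.
|d| = [8, 4, 7, 4, 5, 1, 5, 5, 6]
Step 2: Midrank |d_i| (ties get averaged ranks).
ranks: |8|->9, |4|->2.5, |7|->8, |4|->2.5, |5|->5, |1|->1, |5|->5, |5|->5, |6|->7
Step 3: Attach original signs; sum ranks with positive sign and with negative sign.
W+ = 9 + 8 + 5 + 1 + 5 + 5 = 33
W- = 2.5 + 2.5 + 7 = 12
(Check: W+ + W- = 45 should equal n(n+1)/2 = 45.)
Step 4: Test statistic W = min(W+, W-) = 12.
Step 5: Ties in |d|, so use the tie-corrected normal approximation.
        E[W] = n(n+1)/4 = 9*10/4 = 22.5.
        Tie groups: |d|=4 (t=2), |d|=5 (t=3); sum(t^3 - t) = 30.
        Var[W] = n(n+1)(2n+1)/24 - sum(t^3-t)/48 = 1710/24 - 30/48 = 70.625.
        z = (W - E[W]) / sqrt(Var[W]) = (12 - 22.5) / 8.4039 = -1.2494.
        Two-sided p = 2*Phi(z) = 0.211510.
Step 6: alpha = 0.05. fail to reject H0.

W+ = 33, W- = 12, W = min = 12, p = 0.211510, fail to reject H0.


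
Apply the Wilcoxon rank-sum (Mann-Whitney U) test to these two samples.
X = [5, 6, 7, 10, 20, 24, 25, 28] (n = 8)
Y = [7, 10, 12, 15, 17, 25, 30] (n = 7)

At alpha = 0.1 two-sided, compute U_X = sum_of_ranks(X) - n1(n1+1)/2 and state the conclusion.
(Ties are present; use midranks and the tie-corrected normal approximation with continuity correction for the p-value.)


Step 1: Combine and sort all 15 observations; assign midranks.
sorted (value, group): (5,X), (6,X), (7,X), (7,Y), (10,X), (10,Y), (12,Y), (15,Y), (17,Y), (20,X), (24,X), (25,X), (25,Y), (28,X), (30,Y)
ranks: 5->1, 6->2, 7->3.5, 7->3.5, 10->5.5, 10->5.5, 12->7, 15->8, 17->9, 20->10, 24->11, 25->12.5, 25->12.5, 28->14, 30->15
Step 2: Rank sum for X: R1 = 1 + 2 + 3.5 + 5.5 + 10 + 11 + 12.5 + 14 = 59.5.
Step 3: U_X = R1 - n1(n1+1)/2 = 59.5 - 8*9/2 = 59.5 - 36 = 23.5.
       U_Y = n1*n2 - U_X = 56 - 23.5 = 32.5.
Step 4: Ties are present, so use the tie-corrected normal approximation (with continuity correction) for the p-value.
Step 5: p-value = 0.642537; compare to alpha = 0.1. fail to reject H0.

U_X = 23.5, p = 0.642537, fail to reject H0 at alpha = 0.1.


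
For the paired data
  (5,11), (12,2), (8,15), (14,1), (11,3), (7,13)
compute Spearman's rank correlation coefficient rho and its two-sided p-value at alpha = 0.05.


Step 1: Rank x and y separately (midranks; no ties here).
rank(x): 5->1, 12->5, 8->3, 14->6, 11->4, 7->2
rank(y): 11->4, 2->2, 15->6, 1->1, 3->3, 13->5
Step 2: d_i = R_x(i) - R_y(i); compute d_i^2.
  (1-4)^2=9, (5-2)^2=9, (3-6)^2=9, (6-1)^2=25, (4-3)^2=1, (2-5)^2=9
sum(d^2) = 62.
Step 3: rho = 1 - 6*62 / (6*(6^2 - 1)) = 1 - 372/210 = -0.771429.
Step 4: Under H0, t = rho * sqrt((n-2)/(1-rho^2)) = -2.4247 ~ t(4).
Step 5: Two-sided p-value from the t-distribution with 4 df = 0.072397.
Step 6: alpha = 0.05. fail to reject H0.

rho = -0.7714, p = 0.072397, fail to reject H0 at alpha = 0.05.


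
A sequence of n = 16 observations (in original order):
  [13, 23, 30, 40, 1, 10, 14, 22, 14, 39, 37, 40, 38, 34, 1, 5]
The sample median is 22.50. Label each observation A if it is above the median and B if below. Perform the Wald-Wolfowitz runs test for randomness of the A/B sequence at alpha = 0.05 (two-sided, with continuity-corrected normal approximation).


Step 1: Compute median = 22.50; label A = above, B = below.
Labels in order: BAAABBBBBAAAAABB  (n_A = 8, n_B = 8)
Step 2: Count runs R = 5.
Step 3: Under H0 (random ordering), E[R] = 2*n_A*n_B/(n_A+n_B) + 1 = 2*8*8/16 + 1 = 9.0000.
        Var[R] = 2*n_A*n_B*(2*n_A*n_B - n_A - n_B) / ((n_A+n_B)^2 * (n_A+n_B-1)) = 14336/3840 = 3.7333.
        SD[R] = 1.9322.
Step 4: Continuity-corrected z = (R + 0.5 - E[R]) / SD[R] = (5 + 0.5 - 9.0000) / 1.9322 = -1.8114.
Step 5: Two-sided p-value via normal approximation = 2*(1 - Phi(|z|)) = 0.070076.
Step 6: alpha = 0.05. fail to reject H0.

R = 5, z = -1.8114, p = 0.070076, fail to reject H0.


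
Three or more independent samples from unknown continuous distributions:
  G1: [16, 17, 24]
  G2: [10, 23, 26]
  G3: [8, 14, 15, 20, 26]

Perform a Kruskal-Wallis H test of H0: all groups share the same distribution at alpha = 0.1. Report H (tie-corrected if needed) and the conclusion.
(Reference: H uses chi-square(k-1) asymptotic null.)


Step 1: Combine all N = 11 observations and assign midranks.
sorted (value, group, rank): (8,G3,1), (10,G2,2), (14,G3,3), (15,G3,4), (16,G1,5), (17,G1,6), (20,G3,7), (23,G2,8), (24,G1,9), (26,G2,10.5), (26,G3,10.5)
Step 2: Sum ranks within each group.
R_1 = 20 (n_1 = 3)
R_2 = 20.5 (n_2 = 3)
R_3 = 25.5 (n_3 = 5)
Step 3: H = 12/(N(N+1)) * sum(R_i^2/n_i) - 3(N+1)
     = 12/(11*12) * (20^2/3 + 20.5^2/3 + 25.5^2/5) - 3*12
     = 0.090909 * 403.467 - 36
     = 0.678788.
Step 4: Ties present; correction factor C = 1 - 6/(11^3 - 11) = 0.995455. Corrected H = 0.678788 / 0.995455 = 0.681887.
Step 5: Under H0, H ~ chi^2(2); p-value = 0.711099.
Step 6: alpha = 0.1. fail to reject H0.

H = 0.6819, df = 2, p = 0.711099, fail to reject H0.


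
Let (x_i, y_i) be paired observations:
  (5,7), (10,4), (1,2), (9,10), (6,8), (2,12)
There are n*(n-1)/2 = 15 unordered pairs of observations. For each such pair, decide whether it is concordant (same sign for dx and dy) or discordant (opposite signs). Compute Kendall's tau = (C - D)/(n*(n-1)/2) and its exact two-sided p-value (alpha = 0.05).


Step 1: Enumerate the 15 unordered pairs (i,j) with i<j and classify each by sign(x_j-x_i) * sign(y_j-y_i).
  (1,2):dx=+5,dy=-3->D; (1,3):dx=-4,dy=-5->C; (1,4):dx=+4,dy=+3->C; (1,5):dx=+1,dy=+1->C
  (1,6):dx=-3,dy=+5->D; (2,3):dx=-9,dy=-2->C; (2,4):dx=-1,dy=+6->D; (2,5):dx=-4,dy=+4->D
  (2,6):dx=-8,dy=+8->D; (3,4):dx=+8,dy=+8->C; (3,5):dx=+5,dy=+6->C; (3,6):dx=+1,dy=+10->C
  (4,5):dx=-3,dy=-2->C; (4,6):dx=-7,dy=+2->D; (5,6):dx=-4,dy=+4->D
Step 2: C = 8, D = 7, total pairs = 15.
Step 3: tau = (C - D)/(n(n-1)/2) = (8 - 7)/15 = 0.066667.
Step 4: Exact two-sided p-value (enumerate n! = 720 permutations of y under H0): p = 1.000000.
Step 5: alpha = 0.05. fail to reject H0.

tau_b = 0.0667 (C=8, D=7), p = 1.000000, fail to reject H0.


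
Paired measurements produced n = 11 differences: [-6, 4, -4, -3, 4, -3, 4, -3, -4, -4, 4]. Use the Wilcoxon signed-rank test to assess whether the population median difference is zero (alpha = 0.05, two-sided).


Step 1: Drop any zero differences (none here) and take |d_i|.
|d| = [6, 4, 4, 3, 4, 3, 4, 3, 4, 4, 4]
Step 2: Midrank |d_i| (ties get averaged ranks).
ranks: |6|->11, |4|->7, |4|->7, |3|->2, |4|->7, |3|->2, |4|->7, |3|->2, |4|->7, |4|->7, |4|->7
Step 3: Attach original signs; sum ranks with positive sign and with negative sign.
W+ = 7 + 7 + 7 + 7 = 28
W- = 11 + 7 + 2 + 2 + 2 + 7 + 7 = 38
(Check: W+ + W- = 66 should equal n(n+1)/2 = 66.)
Step 4: Test statistic W = min(W+, W-) = 28.
Step 5: Ties in |d|, so use the tie-corrected normal approximation.
        E[W] = n(n+1)/4 = 11*12/4 = 33.
        Tie groups: |d|=3 (t=3), |d|=4 (t=7); sum(t^3 - t) = 360.
        Var[W] = n(n+1)(2n+1)/24 - sum(t^3-t)/48 = 3036/24 - 360/48 = 119.
        z = (W - E[W]) / sqrt(Var[W]) = (28 - 33) / 10.9087 = -0.4583.
        Two-sided p = 2*Phi(z) = 0.646702.
Step 6: alpha = 0.05. fail to reject H0.

W+ = 28, W- = 38, W = min = 28, p = 0.646702, fail to reject H0.


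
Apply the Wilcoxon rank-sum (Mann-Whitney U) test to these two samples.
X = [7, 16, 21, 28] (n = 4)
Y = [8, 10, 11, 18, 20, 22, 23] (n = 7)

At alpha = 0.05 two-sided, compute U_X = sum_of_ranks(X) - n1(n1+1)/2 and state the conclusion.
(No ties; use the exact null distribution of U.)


Step 1: Combine and sort all 11 observations; assign midranks.
sorted (value, group): (7,X), (8,Y), (10,Y), (11,Y), (16,X), (18,Y), (20,Y), (21,X), (22,Y), (23,Y), (28,X)
ranks: 7->1, 8->2, 10->3, 11->4, 16->5, 18->6, 20->7, 21->8, 22->9, 23->10, 28->11
Step 2: Rank sum for X: R1 = 1 + 5 + 8 + 11 = 25.
Step 3: U_X = R1 - n1(n1+1)/2 = 25 - 4*5/2 = 25 - 10 = 15.
       U_Y = n1*n2 - U_X = 28 - 15 = 13.
Step 4: No ties, so the exact null distribution of U (based on enumerating the C(11,4) = 330 equally likely rank assignments) gives the two-sided p-value.
Step 5: p-value = 0.927273; compare to alpha = 0.05. fail to reject H0.

U_X = 15, p = 0.927273, fail to reject H0 at alpha = 0.05.


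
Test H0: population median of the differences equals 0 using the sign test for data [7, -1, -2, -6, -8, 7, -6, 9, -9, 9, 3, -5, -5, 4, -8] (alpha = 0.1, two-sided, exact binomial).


Step 1: Discard zero differences. Original n = 15; n_eff = number of nonzero differences = 15.
Nonzero differences (with sign): +7, -1, -2, -6, -8, +7, -6, +9, -9, +9, +3, -5, -5, +4, -8
Step 2: Count signs: positive = 6, negative = 9.
Step 3: Under H0: P(positive) = 0.5, so the number of positives S ~ Bin(15, 0.5).
Step 4: Two-sided exact p-value = sum of Bin(15,0.5) probabilities at or below the observed probability = 0.607239.
Step 5: alpha = 0.1. fail to reject H0.

n_eff = 15, pos = 6, neg = 9, p = 0.607239, fail to reject H0.


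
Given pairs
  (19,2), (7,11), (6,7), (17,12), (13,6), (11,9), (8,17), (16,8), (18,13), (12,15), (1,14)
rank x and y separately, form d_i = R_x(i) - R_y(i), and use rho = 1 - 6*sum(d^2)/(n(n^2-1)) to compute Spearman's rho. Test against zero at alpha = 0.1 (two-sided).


Step 1: Rank x and y separately (midranks; no ties here).
rank(x): 19->11, 7->3, 6->2, 17->9, 13->7, 11->5, 8->4, 16->8, 18->10, 12->6, 1->1
rank(y): 2->1, 11->6, 7->3, 12->7, 6->2, 9->5, 17->11, 8->4, 13->8, 15->10, 14->9
Step 2: d_i = R_x(i) - R_y(i); compute d_i^2.
  (11-1)^2=100, (3-6)^2=9, (2-3)^2=1, (9-7)^2=4, (7-2)^2=25, (5-5)^2=0, (4-11)^2=49, (8-4)^2=16, (10-8)^2=4, (6-10)^2=16, (1-9)^2=64
sum(d^2) = 288.
Step 3: rho = 1 - 6*288 / (11*(11^2 - 1)) = 1 - 1728/1320 = -0.309091.
Step 4: Under H0, t = rho * sqrt((n-2)/(1-rho^2)) = -0.9750 ~ t(9).
Step 5: Two-sided p-value from the t-distribution with 9 df = 0.355028.
Step 6: alpha = 0.1. fail to reject H0.

rho = -0.3091, p = 0.355028, fail to reject H0 at alpha = 0.1.


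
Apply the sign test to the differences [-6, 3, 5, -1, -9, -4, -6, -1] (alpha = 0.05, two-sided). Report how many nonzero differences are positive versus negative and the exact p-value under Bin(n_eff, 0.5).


Step 1: Discard zero differences. Original n = 8; n_eff = number of nonzero differences = 8.
Nonzero differences (with sign): -6, +3, +5, -1, -9, -4, -6, -1
Step 2: Count signs: positive = 2, negative = 6.
Step 3: Under H0: P(positive) = 0.5, so the number of positives S ~ Bin(8, 0.5).
Step 4: Two-sided exact p-value = sum of Bin(8,0.5) probabilities at or below the observed probability = 0.289062.
Step 5: alpha = 0.05. fail to reject H0.

n_eff = 8, pos = 2, neg = 6, p = 0.289062, fail to reject H0.


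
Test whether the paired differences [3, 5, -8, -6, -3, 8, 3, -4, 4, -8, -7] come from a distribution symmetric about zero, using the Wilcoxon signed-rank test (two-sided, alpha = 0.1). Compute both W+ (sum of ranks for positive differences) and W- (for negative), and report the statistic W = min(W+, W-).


Step 1: Drop any zero differences (none here) and take |d_i|.
|d| = [3, 5, 8, 6, 3, 8, 3, 4, 4, 8, 7]
Step 2: Midrank |d_i| (ties get averaged ranks).
ranks: |3|->2, |5|->6, |8|->10, |6|->7, |3|->2, |8|->10, |3|->2, |4|->4.5, |4|->4.5, |8|->10, |7|->8
Step 3: Attach original signs; sum ranks with positive sign and with negative sign.
W+ = 2 + 6 + 10 + 2 + 4.5 = 24.5
W- = 10 + 7 + 2 + 4.5 + 10 + 8 = 41.5
(Check: W+ + W- = 66 should equal n(n+1)/2 = 66.)
Step 4: Test statistic W = min(W+, W-) = 24.5.
Step 5: Ties in |d|, so use the tie-corrected normal approximation.
        E[W] = n(n+1)/4 = 11*12/4 = 33.
        Tie groups: |d|=3 (t=3), |d|=4 (t=2), |d|=8 (t=3); sum(t^3 - t) = 54.
        Var[W] = n(n+1)(2n+1)/24 - sum(t^3-t)/48 = 3036/24 - 54/48 = 125.375.
        z = (W - E[W]) / sqrt(Var[W]) = (24.5 - 33) / 11.1971 = -0.7591.
        Two-sided p = 2*Phi(z) = 0.447778.
Step 6: alpha = 0.1. fail to reject H0.

W+ = 24.5, W- = 41.5, W = min = 24.5, p = 0.447778, fail to reject H0.


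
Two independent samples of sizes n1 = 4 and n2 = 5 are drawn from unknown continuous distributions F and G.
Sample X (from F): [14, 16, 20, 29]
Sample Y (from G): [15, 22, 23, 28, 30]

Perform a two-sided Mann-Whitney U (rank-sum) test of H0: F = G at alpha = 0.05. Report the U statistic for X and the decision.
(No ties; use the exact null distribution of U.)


Step 1: Combine and sort all 9 observations; assign midranks.
sorted (value, group): (14,X), (15,Y), (16,X), (20,X), (22,Y), (23,Y), (28,Y), (29,X), (30,Y)
ranks: 14->1, 15->2, 16->3, 20->4, 22->5, 23->6, 28->7, 29->8, 30->9
Step 2: Rank sum for X: R1 = 1 + 3 + 4 + 8 = 16.
Step 3: U_X = R1 - n1(n1+1)/2 = 16 - 4*5/2 = 16 - 10 = 6.
       U_Y = n1*n2 - U_X = 20 - 6 = 14.
Step 4: No ties, so the exact null distribution of U (based on enumerating the C(9,4) = 126 equally likely rank assignments) gives the two-sided p-value.
Step 5: p-value = 0.412698; compare to alpha = 0.05. fail to reject H0.

U_X = 6, p = 0.412698, fail to reject H0 at alpha = 0.05.


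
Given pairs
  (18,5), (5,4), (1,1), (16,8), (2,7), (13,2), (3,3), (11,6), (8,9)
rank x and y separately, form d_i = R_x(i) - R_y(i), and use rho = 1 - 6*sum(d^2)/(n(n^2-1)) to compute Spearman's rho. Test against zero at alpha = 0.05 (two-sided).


Step 1: Rank x and y separately (midranks; no ties here).
rank(x): 18->9, 5->4, 1->1, 16->8, 2->2, 13->7, 3->3, 11->6, 8->5
rank(y): 5->5, 4->4, 1->1, 8->8, 7->7, 2->2, 3->3, 6->6, 9->9
Step 2: d_i = R_x(i) - R_y(i); compute d_i^2.
  (9-5)^2=16, (4-4)^2=0, (1-1)^2=0, (8-8)^2=0, (2-7)^2=25, (7-2)^2=25, (3-3)^2=0, (6-6)^2=0, (5-9)^2=16
sum(d^2) = 82.
Step 3: rho = 1 - 6*82 / (9*(9^2 - 1)) = 1 - 492/720 = 0.316667.
Step 4: Under H0, t = rho * sqrt((n-2)/(1-rho^2)) = 0.8833 ~ t(7).
Step 5: Two-sided p-value from the t-distribution with 7 df = 0.406397.
Step 6: alpha = 0.05. fail to reject H0.

rho = 0.3167, p = 0.406397, fail to reject H0 at alpha = 0.05.


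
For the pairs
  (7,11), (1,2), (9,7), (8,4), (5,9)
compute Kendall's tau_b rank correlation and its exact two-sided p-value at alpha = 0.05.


Step 1: Enumerate the 10 unordered pairs (i,j) with i<j and classify each by sign(x_j-x_i) * sign(y_j-y_i).
  (1,2):dx=-6,dy=-9->C; (1,3):dx=+2,dy=-4->D; (1,4):dx=+1,dy=-7->D; (1,5):dx=-2,dy=-2->C
  (2,3):dx=+8,dy=+5->C; (2,4):dx=+7,dy=+2->C; (2,5):dx=+4,dy=+7->C; (3,4):dx=-1,dy=-3->C
  (3,5):dx=-4,dy=+2->D; (4,5):dx=-3,dy=+5->D
Step 2: C = 6, D = 4, total pairs = 10.
Step 3: tau = (C - D)/(n(n-1)/2) = (6 - 4)/10 = 0.200000.
Step 4: Exact two-sided p-value (enumerate n! = 120 permutations of y under H0): p = 0.816667.
Step 5: alpha = 0.05. fail to reject H0.

tau_b = 0.2000 (C=6, D=4), p = 0.816667, fail to reject H0.


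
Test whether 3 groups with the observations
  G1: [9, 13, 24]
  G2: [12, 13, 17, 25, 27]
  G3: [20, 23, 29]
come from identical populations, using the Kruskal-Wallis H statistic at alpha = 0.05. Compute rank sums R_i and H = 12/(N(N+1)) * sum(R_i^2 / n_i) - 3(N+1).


Step 1: Combine all N = 11 observations and assign midranks.
sorted (value, group, rank): (9,G1,1), (12,G2,2), (13,G1,3.5), (13,G2,3.5), (17,G2,5), (20,G3,6), (23,G3,7), (24,G1,8), (25,G2,9), (27,G2,10), (29,G3,11)
Step 2: Sum ranks within each group.
R_1 = 12.5 (n_1 = 3)
R_2 = 29.5 (n_2 = 5)
R_3 = 24 (n_3 = 3)
Step 3: H = 12/(N(N+1)) * sum(R_i^2/n_i) - 3(N+1)
     = 12/(11*12) * (12.5^2/3 + 29.5^2/5 + 24^2/3) - 3*12
     = 0.090909 * 418.133 - 36
     = 2.012121.
Step 4: Ties present; correction factor C = 1 - 6/(11^3 - 11) = 0.995455. Corrected H = 2.012121 / 0.995455 = 2.021309.
Step 5: Under H0, H ~ chi^2(2); p-value = 0.363981.
Step 6: alpha = 0.05. fail to reject H0.

H = 2.0213, df = 2, p = 0.363981, fail to reject H0.


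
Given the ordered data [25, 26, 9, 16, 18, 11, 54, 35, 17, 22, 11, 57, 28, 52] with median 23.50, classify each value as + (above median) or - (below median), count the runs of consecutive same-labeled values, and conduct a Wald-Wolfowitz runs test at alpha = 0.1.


Step 1: Compute median = 23.50; label A = above, B = below.
Labels in order: AABBBBAABBBAAA  (n_A = 7, n_B = 7)
Step 2: Count runs R = 5.
Step 3: Under H0 (random ordering), E[R] = 2*n_A*n_B/(n_A+n_B) + 1 = 2*7*7/14 + 1 = 8.0000.
        Var[R] = 2*n_A*n_B*(2*n_A*n_B - n_A - n_B) / ((n_A+n_B)^2 * (n_A+n_B-1)) = 8232/2548 = 3.2308.
        SD[R] = 1.7974.
Step 4: Continuity-corrected z = (R + 0.5 - E[R]) / SD[R] = (5 + 0.5 - 8.0000) / 1.7974 = -1.3909.
Step 5: Two-sided p-value via normal approximation = 2*(1 - Phi(|z|)) = 0.164264.
Step 6: alpha = 0.1. fail to reject H0.

R = 5, z = -1.3909, p = 0.164264, fail to reject H0.


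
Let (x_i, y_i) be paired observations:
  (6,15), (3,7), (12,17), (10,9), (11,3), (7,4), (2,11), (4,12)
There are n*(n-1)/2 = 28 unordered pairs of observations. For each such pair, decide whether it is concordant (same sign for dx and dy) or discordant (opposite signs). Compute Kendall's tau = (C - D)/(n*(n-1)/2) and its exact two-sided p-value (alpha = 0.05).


Step 1: Enumerate the 28 unordered pairs (i,j) with i<j and classify each by sign(x_j-x_i) * sign(y_j-y_i).
  (1,2):dx=-3,dy=-8->C; (1,3):dx=+6,dy=+2->C; (1,4):dx=+4,dy=-6->D; (1,5):dx=+5,dy=-12->D
  (1,6):dx=+1,dy=-11->D; (1,7):dx=-4,dy=-4->C; (1,8):dx=-2,dy=-3->C; (2,3):dx=+9,dy=+10->C
  (2,4):dx=+7,dy=+2->C; (2,5):dx=+8,dy=-4->D; (2,6):dx=+4,dy=-3->D; (2,7):dx=-1,dy=+4->D
  (2,8):dx=+1,dy=+5->C; (3,4):dx=-2,dy=-8->C; (3,5):dx=-1,dy=-14->C; (3,6):dx=-5,dy=-13->C
  (3,7):dx=-10,dy=-6->C; (3,8):dx=-8,dy=-5->C; (4,5):dx=+1,dy=-6->D; (4,6):dx=-3,dy=-5->C
  (4,7):dx=-8,dy=+2->D; (4,8):dx=-6,dy=+3->D; (5,6):dx=-4,dy=+1->D; (5,7):dx=-9,dy=+8->D
  (5,8):dx=-7,dy=+9->D; (6,7):dx=-5,dy=+7->D; (6,8):dx=-3,dy=+8->D; (7,8):dx=+2,dy=+1->C
Step 2: C = 14, D = 14, total pairs = 28.
Step 3: tau = (C - D)/(n(n-1)/2) = (14 - 14)/28 = 0.000000.
Step 4: Exact two-sided p-value (enumerate n! = 40320 permutations of y under H0): p = 1.000000.
Step 5: alpha = 0.05. fail to reject H0.

tau_b = 0.0000 (C=14, D=14), p = 1.000000, fail to reject H0.


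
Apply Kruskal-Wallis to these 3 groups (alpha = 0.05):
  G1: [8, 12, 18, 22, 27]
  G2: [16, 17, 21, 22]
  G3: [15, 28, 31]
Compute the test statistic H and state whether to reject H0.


Step 1: Combine all N = 12 observations and assign midranks.
sorted (value, group, rank): (8,G1,1), (12,G1,2), (15,G3,3), (16,G2,4), (17,G2,5), (18,G1,6), (21,G2,7), (22,G1,8.5), (22,G2,8.5), (27,G1,10), (28,G3,11), (31,G3,12)
Step 2: Sum ranks within each group.
R_1 = 27.5 (n_1 = 5)
R_2 = 24.5 (n_2 = 4)
R_3 = 26 (n_3 = 3)
Step 3: H = 12/(N(N+1)) * sum(R_i^2/n_i) - 3(N+1)
     = 12/(12*13) * (27.5^2/5 + 24.5^2/4 + 26^2/3) - 3*13
     = 0.076923 * 526.646 - 39
     = 1.511218.
Step 4: Ties present; correction factor C = 1 - 6/(12^3 - 12) = 0.996503. Corrected H = 1.511218 / 0.996503 = 1.516520.
Step 5: Under H0, H ~ chi^2(2); p-value = 0.468481.
Step 6: alpha = 0.05. fail to reject H0.

H = 1.5165, df = 2, p = 0.468481, fail to reject H0.


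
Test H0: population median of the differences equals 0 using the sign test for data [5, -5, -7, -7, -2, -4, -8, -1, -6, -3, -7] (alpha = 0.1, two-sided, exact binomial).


Step 1: Discard zero differences. Original n = 11; n_eff = number of nonzero differences = 11.
Nonzero differences (with sign): +5, -5, -7, -7, -2, -4, -8, -1, -6, -3, -7
Step 2: Count signs: positive = 1, negative = 10.
Step 3: Under H0: P(positive) = 0.5, so the number of positives S ~ Bin(11, 0.5).
Step 4: Two-sided exact p-value = sum of Bin(11,0.5) probabilities at or below the observed probability = 0.011719.
Step 5: alpha = 0.1. reject H0.

n_eff = 11, pos = 1, neg = 10, p = 0.011719, reject H0.


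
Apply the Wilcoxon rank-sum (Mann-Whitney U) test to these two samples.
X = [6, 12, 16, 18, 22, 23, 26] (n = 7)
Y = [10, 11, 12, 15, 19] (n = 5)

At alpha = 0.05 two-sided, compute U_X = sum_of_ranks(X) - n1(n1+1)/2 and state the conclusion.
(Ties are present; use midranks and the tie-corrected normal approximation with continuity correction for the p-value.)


Step 1: Combine and sort all 12 observations; assign midranks.
sorted (value, group): (6,X), (10,Y), (11,Y), (12,X), (12,Y), (15,Y), (16,X), (18,X), (19,Y), (22,X), (23,X), (26,X)
ranks: 6->1, 10->2, 11->3, 12->4.5, 12->4.5, 15->6, 16->7, 18->8, 19->9, 22->10, 23->11, 26->12
Step 2: Rank sum for X: R1 = 1 + 4.5 + 7 + 8 + 10 + 11 + 12 = 53.5.
Step 3: U_X = R1 - n1(n1+1)/2 = 53.5 - 7*8/2 = 53.5 - 28 = 25.5.
       U_Y = n1*n2 - U_X = 35 - 25.5 = 9.5.
Step 4: Ties are present, so use the tie-corrected normal approximation (with continuity correction) for the p-value.
Step 5: p-value = 0.222415; compare to alpha = 0.05. fail to reject H0.

U_X = 25.5, p = 0.222415, fail to reject H0 at alpha = 0.05.


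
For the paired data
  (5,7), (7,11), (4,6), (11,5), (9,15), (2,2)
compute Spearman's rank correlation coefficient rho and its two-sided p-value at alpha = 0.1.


Step 1: Rank x and y separately (midranks; no ties here).
rank(x): 5->3, 7->4, 4->2, 11->6, 9->5, 2->1
rank(y): 7->4, 11->5, 6->3, 5->2, 15->6, 2->1
Step 2: d_i = R_x(i) - R_y(i); compute d_i^2.
  (3-4)^2=1, (4-5)^2=1, (2-3)^2=1, (6-2)^2=16, (5-6)^2=1, (1-1)^2=0
sum(d^2) = 20.
Step 3: rho = 1 - 6*20 / (6*(6^2 - 1)) = 1 - 120/210 = 0.428571.
Step 4: Under H0, t = rho * sqrt((n-2)/(1-rho^2)) = 0.9487 ~ t(4).
Step 5: Two-sided p-value from the t-distribution with 4 df = 0.396501.
Step 6: alpha = 0.1. fail to reject H0.

rho = 0.4286, p = 0.396501, fail to reject H0 at alpha = 0.1.


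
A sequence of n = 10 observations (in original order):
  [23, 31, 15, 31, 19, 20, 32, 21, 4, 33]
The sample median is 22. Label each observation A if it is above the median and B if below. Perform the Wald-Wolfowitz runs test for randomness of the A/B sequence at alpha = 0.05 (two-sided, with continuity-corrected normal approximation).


Step 1: Compute median = 22; label A = above, B = below.
Labels in order: AABABBABBA  (n_A = 5, n_B = 5)
Step 2: Count runs R = 7.
Step 3: Under H0 (random ordering), E[R] = 2*n_A*n_B/(n_A+n_B) + 1 = 2*5*5/10 + 1 = 6.0000.
        Var[R] = 2*n_A*n_B*(2*n_A*n_B - n_A - n_B) / ((n_A+n_B)^2 * (n_A+n_B-1)) = 2000/900 = 2.2222.
        SD[R] = 1.4907.
Step 4: Continuity-corrected z = (R - 0.5 - E[R]) / SD[R] = (7 - 0.5 - 6.0000) / 1.4907 = 0.3354.
Step 5: Two-sided p-value via normal approximation = 2*(1 - Phi(|z|)) = 0.737316.
Step 6: alpha = 0.05. fail to reject H0.

R = 7, z = 0.3354, p = 0.737316, fail to reject H0.


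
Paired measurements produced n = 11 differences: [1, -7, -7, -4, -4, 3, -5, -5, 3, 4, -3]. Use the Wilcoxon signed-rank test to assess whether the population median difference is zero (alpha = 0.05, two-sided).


Step 1: Drop any zero differences (none here) and take |d_i|.
|d| = [1, 7, 7, 4, 4, 3, 5, 5, 3, 4, 3]
Step 2: Midrank |d_i| (ties get averaged ranks).
ranks: |1|->1, |7|->10.5, |7|->10.5, |4|->6, |4|->6, |3|->3, |5|->8.5, |5|->8.5, |3|->3, |4|->6, |3|->3
Step 3: Attach original signs; sum ranks with positive sign and with negative sign.
W+ = 1 + 3 + 3 + 6 = 13
W- = 10.5 + 10.5 + 6 + 6 + 8.5 + 8.5 + 3 = 53
(Check: W+ + W- = 66 should equal n(n+1)/2 = 66.)
Step 4: Test statistic W = min(W+, W-) = 13.
Step 5: Ties in |d|, so use the tie-corrected normal approximation.
        E[W] = n(n+1)/4 = 11*12/4 = 33.
        Tie groups: |d|=3 (t=3), |d|=4 (t=3), |d|=5 (t=2), |d|=7 (t=2); sum(t^3 - t) = 60.
        Var[W] = n(n+1)(2n+1)/24 - sum(t^3-t)/48 = 3036/24 - 60/48 = 125.25.
        z = (W - E[W]) / sqrt(Var[W]) = (13 - 33) / 11.1915 = -1.7871.
        Two-sided p = 2*Phi(z) = 0.073926.
Step 6: alpha = 0.05. fail to reject H0.

W+ = 13, W- = 53, W = min = 13, p = 0.073926, fail to reject H0.


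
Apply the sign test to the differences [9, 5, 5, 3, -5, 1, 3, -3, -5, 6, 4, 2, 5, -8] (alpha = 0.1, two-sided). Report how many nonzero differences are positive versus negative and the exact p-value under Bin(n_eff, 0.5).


Step 1: Discard zero differences. Original n = 14; n_eff = number of nonzero differences = 14.
Nonzero differences (with sign): +9, +5, +5, +3, -5, +1, +3, -3, -5, +6, +4, +2, +5, -8
Step 2: Count signs: positive = 10, negative = 4.
Step 3: Under H0: P(positive) = 0.5, so the number of positives S ~ Bin(14, 0.5).
Step 4: Two-sided exact p-value = sum of Bin(14,0.5) probabilities at or below the observed probability = 0.179565.
Step 5: alpha = 0.1. fail to reject H0.

n_eff = 14, pos = 10, neg = 4, p = 0.179565, fail to reject H0.


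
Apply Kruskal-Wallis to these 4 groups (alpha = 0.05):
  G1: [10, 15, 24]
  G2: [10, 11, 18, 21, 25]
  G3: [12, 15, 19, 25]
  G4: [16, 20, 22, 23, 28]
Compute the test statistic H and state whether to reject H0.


Step 1: Combine all N = 17 observations and assign midranks.
sorted (value, group, rank): (10,G1,1.5), (10,G2,1.5), (11,G2,3), (12,G3,4), (15,G1,5.5), (15,G3,5.5), (16,G4,7), (18,G2,8), (19,G3,9), (20,G4,10), (21,G2,11), (22,G4,12), (23,G4,13), (24,G1,14), (25,G2,15.5), (25,G3,15.5), (28,G4,17)
Step 2: Sum ranks within each group.
R_1 = 21 (n_1 = 3)
R_2 = 39 (n_2 = 5)
R_3 = 34 (n_3 = 4)
R_4 = 59 (n_4 = 5)
Step 3: H = 12/(N(N+1)) * sum(R_i^2/n_i) - 3(N+1)
     = 12/(17*18) * (21^2/3 + 39^2/5 + 34^2/4 + 59^2/5) - 3*18
     = 0.039216 * 1436.4 - 54
     = 2.329412.
Step 4: Ties present; correction factor C = 1 - 18/(17^3 - 17) = 0.996324. Corrected H = 2.329412 / 0.996324 = 2.338007.
Step 5: Under H0, H ~ chi^2(3); p-value = 0.505279.
Step 6: alpha = 0.05. fail to reject H0.

H = 2.3380, df = 3, p = 0.505279, fail to reject H0.


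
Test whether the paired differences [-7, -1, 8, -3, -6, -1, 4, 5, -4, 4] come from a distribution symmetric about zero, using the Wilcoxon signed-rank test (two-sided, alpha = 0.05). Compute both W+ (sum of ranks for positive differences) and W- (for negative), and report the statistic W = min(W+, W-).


Step 1: Drop any zero differences (none here) and take |d_i|.
|d| = [7, 1, 8, 3, 6, 1, 4, 5, 4, 4]
Step 2: Midrank |d_i| (ties get averaged ranks).
ranks: |7|->9, |1|->1.5, |8|->10, |3|->3, |6|->8, |1|->1.5, |4|->5, |5|->7, |4|->5, |4|->5
Step 3: Attach original signs; sum ranks with positive sign and with negative sign.
W+ = 10 + 5 + 7 + 5 = 27
W- = 9 + 1.5 + 3 + 8 + 1.5 + 5 = 28
(Check: W+ + W- = 55 should equal n(n+1)/2 = 55.)
Step 4: Test statistic W = min(W+, W-) = 27.
Step 5: Ties in |d|, so use the tie-corrected normal approximation.
        E[W] = n(n+1)/4 = 10*11/4 = 27.5.
        Tie groups: |d|=1 (t=2), |d|=4 (t=3); sum(t^3 - t) = 30.
        Var[W] = n(n+1)(2n+1)/24 - sum(t^3-t)/48 = 2310/24 - 30/48 = 95.625.
        z = (W - E[W]) / sqrt(Var[W]) = (27 - 27.5) / 9.7788 = -0.0511.
        Two-sided p = 2*Phi(z) = 0.959221.
Step 6: alpha = 0.05. fail to reject H0.

W+ = 27, W- = 28, W = min = 27, p = 0.959221, fail to reject H0.


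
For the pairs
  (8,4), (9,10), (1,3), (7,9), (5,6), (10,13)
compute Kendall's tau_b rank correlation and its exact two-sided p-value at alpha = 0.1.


Step 1: Enumerate the 15 unordered pairs (i,j) with i<j and classify each by sign(x_j-x_i) * sign(y_j-y_i).
  (1,2):dx=+1,dy=+6->C; (1,3):dx=-7,dy=-1->C; (1,4):dx=-1,dy=+5->D; (1,5):dx=-3,dy=+2->D
  (1,6):dx=+2,dy=+9->C; (2,3):dx=-8,dy=-7->C; (2,4):dx=-2,dy=-1->C; (2,5):dx=-4,dy=-4->C
  (2,6):dx=+1,dy=+3->C; (3,4):dx=+6,dy=+6->C; (3,5):dx=+4,dy=+3->C; (3,6):dx=+9,dy=+10->C
  (4,5):dx=-2,dy=-3->C; (4,6):dx=+3,dy=+4->C; (5,6):dx=+5,dy=+7->C
Step 2: C = 13, D = 2, total pairs = 15.
Step 3: tau = (C - D)/(n(n-1)/2) = (13 - 2)/15 = 0.733333.
Step 4: Exact two-sided p-value (enumerate n! = 720 permutations of y under H0): p = 0.055556.
Step 5: alpha = 0.1. reject H0.

tau_b = 0.7333 (C=13, D=2), p = 0.055556, reject H0.


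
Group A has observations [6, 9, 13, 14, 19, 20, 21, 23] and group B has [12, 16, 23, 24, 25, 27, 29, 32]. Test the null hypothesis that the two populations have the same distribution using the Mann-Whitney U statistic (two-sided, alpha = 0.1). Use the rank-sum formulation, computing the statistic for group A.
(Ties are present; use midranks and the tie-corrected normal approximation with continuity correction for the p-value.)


Step 1: Combine and sort all 16 observations; assign midranks.
sorted (value, group): (6,X), (9,X), (12,Y), (13,X), (14,X), (16,Y), (19,X), (20,X), (21,X), (23,X), (23,Y), (24,Y), (25,Y), (27,Y), (29,Y), (32,Y)
ranks: 6->1, 9->2, 12->3, 13->4, 14->5, 16->6, 19->7, 20->8, 21->9, 23->10.5, 23->10.5, 24->12, 25->13, 27->14, 29->15, 32->16
Step 2: Rank sum for X: R1 = 1 + 2 + 4 + 5 + 7 + 8 + 9 + 10.5 = 46.5.
Step 3: U_X = R1 - n1(n1+1)/2 = 46.5 - 8*9/2 = 46.5 - 36 = 10.5.
       U_Y = n1*n2 - U_X = 64 - 10.5 = 53.5.
Step 4: Ties are present, so use the tie-corrected normal approximation (with continuity correction) for the p-value.
Step 5: p-value = 0.027310; compare to alpha = 0.1. reject H0.

U_X = 10.5, p = 0.027310, reject H0 at alpha = 0.1.


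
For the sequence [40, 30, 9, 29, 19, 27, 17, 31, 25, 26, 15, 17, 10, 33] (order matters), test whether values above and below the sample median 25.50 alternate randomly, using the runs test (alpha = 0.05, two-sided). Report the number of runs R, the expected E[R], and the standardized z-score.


Step 1: Compute median = 25.50; label A = above, B = below.
Labels in order: AABABABABABBBA  (n_A = 7, n_B = 7)
Step 2: Count runs R = 11.
Step 3: Under H0 (random ordering), E[R] = 2*n_A*n_B/(n_A+n_B) + 1 = 2*7*7/14 + 1 = 8.0000.
        Var[R] = 2*n_A*n_B*(2*n_A*n_B - n_A - n_B) / ((n_A+n_B)^2 * (n_A+n_B-1)) = 8232/2548 = 3.2308.
        SD[R] = 1.7974.
Step 4: Continuity-corrected z = (R - 0.5 - E[R]) / SD[R] = (11 - 0.5 - 8.0000) / 1.7974 = 1.3909.
Step 5: Two-sided p-value via normal approximation = 2*(1 - Phi(|z|)) = 0.164264.
Step 6: alpha = 0.05. fail to reject H0.

R = 11, z = 1.3909, p = 0.164264, fail to reject H0.


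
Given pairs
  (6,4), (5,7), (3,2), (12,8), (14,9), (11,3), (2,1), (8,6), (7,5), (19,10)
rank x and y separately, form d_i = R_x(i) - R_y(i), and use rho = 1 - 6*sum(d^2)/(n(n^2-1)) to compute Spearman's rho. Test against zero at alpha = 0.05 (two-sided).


Step 1: Rank x and y separately (midranks; no ties here).
rank(x): 6->4, 5->3, 3->2, 12->8, 14->9, 11->7, 2->1, 8->6, 7->5, 19->10
rank(y): 4->4, 7->7, 2->2, 8->8, 9->9, 3->3, 1->1, 6->6, 5->5, 10->10
Step 2: d_i = R_x(i) - R_y(i); compute d_i^2.
  (4-4)^2=0, (3-7)^2=16, (2-2)^2=0, (8-8)^2=0, (9-9)^2=0, (7-3)^2=16, (1-1)^2=0, (6-6)^2=0, (5-5)^2=0, (10-10)^2=0
sum(d^2) = 32.
Step 3: rho = 1 - 6*32 / (10*(10^2 - 1)) = 1 - 192/990 = 0.806061.
Step 4: Under H0, t = rho * sqrt((n-2)/(1-rho^2)) = 3.8522 ~ t(8).
Step 5: Two-sided p-value from the t-distribution with 8 df = 0.004862.
Step 6: alpha = 0.05. reject H0.

rho = 0.8061, p = 0.004862, reject H0 at alpha = 0.05.


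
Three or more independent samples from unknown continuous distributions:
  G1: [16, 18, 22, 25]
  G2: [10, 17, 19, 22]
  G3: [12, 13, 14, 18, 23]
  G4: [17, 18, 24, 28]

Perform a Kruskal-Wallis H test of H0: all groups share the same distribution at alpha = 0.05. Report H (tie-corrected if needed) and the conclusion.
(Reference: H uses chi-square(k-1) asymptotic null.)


Step 1: Combine all N = 17 observations and assign midranks.
sorted (value, group, rank): (10,G2,1), (12,G3,2), (13,G3,3), (14,G3,4), (16,G1,5), (17,G2,6.5), (17,G4,6.5), (18,G1,9), (18,G3,9), (18,G4,9), (19,G2,11), (22,G1,12.5), (22,G2,12.5), (23,G3,14), (24,G4,15), (25,G1,16), (28,G4,17)
Step 2: Sum ranks within each group.
R_1 = 42.5 (n_1 = 4)
R_2 = 31 (n_2 = 4)
R_3 = 32 (n_3 = 5)
R_4 = 47.5 (n_4 = 4)
Step 3: H = 12/(N(N+1)) * sum(R_i^2/n_i) - 3(N+1)
     = 12/(17*18) * (42.5^2/4 + 31^2/4 + 32^2/5 + 47.5^2/4) - 3*18
     = 0.039216 * 1460.67 - 54
     = 3.281373.
Step 4: Ties present; correction factor C = 1 - 36/(17^3 - 17) = 0.992647. Corrected H = 3.281373 / 0.992647 = 3.305679.
Step 5: Under H0, H ~ chi^2(3); p-value = 0.346853.
Step 6: alpha = 0.05. fail to reject H0.

H = 3.3057, df = 3, p = 0.346853, fail to reject H0.
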